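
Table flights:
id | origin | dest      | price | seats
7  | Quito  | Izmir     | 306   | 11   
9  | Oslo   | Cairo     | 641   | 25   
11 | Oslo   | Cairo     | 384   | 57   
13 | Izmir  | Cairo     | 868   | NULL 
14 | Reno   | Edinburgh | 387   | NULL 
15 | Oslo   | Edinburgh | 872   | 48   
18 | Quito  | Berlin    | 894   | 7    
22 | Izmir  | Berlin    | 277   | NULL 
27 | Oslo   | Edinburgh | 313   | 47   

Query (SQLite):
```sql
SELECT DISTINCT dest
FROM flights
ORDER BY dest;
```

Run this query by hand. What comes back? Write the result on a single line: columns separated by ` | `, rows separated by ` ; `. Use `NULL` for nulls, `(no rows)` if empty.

Berlin ; Cairo ; Edinburgh ; Izmir

Collect distinct dest values from flights.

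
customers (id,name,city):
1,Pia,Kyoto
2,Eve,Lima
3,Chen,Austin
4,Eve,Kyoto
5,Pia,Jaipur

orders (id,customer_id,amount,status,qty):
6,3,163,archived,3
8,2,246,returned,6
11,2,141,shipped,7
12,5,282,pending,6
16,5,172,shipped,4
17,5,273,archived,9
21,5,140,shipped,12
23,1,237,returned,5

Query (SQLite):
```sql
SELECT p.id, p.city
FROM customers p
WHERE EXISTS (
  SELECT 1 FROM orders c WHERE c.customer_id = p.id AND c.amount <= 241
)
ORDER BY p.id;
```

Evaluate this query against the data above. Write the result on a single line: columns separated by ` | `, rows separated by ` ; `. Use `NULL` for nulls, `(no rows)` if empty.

1 | Kyoto ; 2 | Lima ; 3 | Austin ; 5 | Jaipur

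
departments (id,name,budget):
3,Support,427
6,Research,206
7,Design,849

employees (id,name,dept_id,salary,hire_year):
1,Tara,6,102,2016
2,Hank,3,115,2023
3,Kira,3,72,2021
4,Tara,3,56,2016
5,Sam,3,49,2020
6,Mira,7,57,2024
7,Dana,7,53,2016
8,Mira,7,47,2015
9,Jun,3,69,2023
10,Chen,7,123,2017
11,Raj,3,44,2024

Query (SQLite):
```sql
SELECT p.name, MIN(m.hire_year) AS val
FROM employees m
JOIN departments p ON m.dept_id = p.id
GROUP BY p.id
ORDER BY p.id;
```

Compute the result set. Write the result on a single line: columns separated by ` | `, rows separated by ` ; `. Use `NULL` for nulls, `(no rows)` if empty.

Support | 2016 ; Research | 2016 ; Design | 2015

Join each employees row to its departments via dept_id.
Group joined rows by departments.id; compute MIN(m.hire_year) per group.
  3: ids {2, 3, 4, 5, 9, 11} → MIN(m.hire_year)=2016
  6: ids {1} → MIN(m.hire_year)=2016
  7: ids {6, 7, 8, 10} → MIN(m.hire_year)=2015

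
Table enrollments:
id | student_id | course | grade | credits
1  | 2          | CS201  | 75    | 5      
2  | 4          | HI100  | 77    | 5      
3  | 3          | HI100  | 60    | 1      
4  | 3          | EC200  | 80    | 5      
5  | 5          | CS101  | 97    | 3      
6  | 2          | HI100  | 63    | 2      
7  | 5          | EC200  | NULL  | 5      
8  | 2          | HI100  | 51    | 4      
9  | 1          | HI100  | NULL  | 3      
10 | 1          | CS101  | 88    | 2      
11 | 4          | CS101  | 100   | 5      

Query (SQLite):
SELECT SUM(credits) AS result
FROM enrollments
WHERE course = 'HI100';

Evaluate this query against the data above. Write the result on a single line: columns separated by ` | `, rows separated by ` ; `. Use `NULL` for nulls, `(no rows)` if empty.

15

Rows where course='HI100' → credits values: [5, 1, 2, 4, 3].
SUM of non-NULL values = 15.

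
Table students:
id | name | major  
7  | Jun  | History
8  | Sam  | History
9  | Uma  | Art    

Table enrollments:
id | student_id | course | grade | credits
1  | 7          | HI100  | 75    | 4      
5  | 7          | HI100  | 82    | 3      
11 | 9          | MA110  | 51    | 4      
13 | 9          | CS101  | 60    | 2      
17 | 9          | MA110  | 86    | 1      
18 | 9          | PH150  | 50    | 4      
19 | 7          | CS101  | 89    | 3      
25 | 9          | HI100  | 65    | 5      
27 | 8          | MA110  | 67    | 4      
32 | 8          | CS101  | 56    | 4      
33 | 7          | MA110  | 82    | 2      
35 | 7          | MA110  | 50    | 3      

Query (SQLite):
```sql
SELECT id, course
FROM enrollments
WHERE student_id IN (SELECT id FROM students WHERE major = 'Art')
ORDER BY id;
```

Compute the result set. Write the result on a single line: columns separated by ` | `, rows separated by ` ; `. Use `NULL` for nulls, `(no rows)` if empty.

11 | MA110 ; 13 | CS101 ; 17 | MA110 ; 18 | PH150 ; 25 | HI100

Inner query: students.id where major = 'Art'.
Outer: keep enrollments rows whose student_id is in that set.
Inner query → {9}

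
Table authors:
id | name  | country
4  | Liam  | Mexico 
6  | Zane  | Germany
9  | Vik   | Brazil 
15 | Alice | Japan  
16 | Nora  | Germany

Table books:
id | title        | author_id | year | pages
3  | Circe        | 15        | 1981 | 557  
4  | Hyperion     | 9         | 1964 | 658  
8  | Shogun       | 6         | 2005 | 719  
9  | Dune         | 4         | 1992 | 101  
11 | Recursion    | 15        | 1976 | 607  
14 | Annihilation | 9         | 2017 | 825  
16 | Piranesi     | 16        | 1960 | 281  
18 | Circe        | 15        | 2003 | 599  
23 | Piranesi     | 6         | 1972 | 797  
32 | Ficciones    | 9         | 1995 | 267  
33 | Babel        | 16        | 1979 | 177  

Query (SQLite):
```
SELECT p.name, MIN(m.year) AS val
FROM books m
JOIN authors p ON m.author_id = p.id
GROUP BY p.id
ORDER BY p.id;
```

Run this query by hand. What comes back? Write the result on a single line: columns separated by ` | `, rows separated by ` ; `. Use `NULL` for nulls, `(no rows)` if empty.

Liam | 1992 ; Zane | 1972 ; Vik | 1964 ; Alice | 1976 ; Nora | 1960

Join each books row to its authors via author_id.
Group joined rows by authors.id; compute MIN(m.year) per group.
  4: ids {9} → MIN(m.year)=1992
  6: ids {8, 23} → MIN(m.year)=1972
  9: ids {4, 14, 32} → MIN(m.year)=1964
  15: ids {3, 11, 18} → MIN(m.year)=1976
  16: ids {16, 33} → MIN(m.year)=1960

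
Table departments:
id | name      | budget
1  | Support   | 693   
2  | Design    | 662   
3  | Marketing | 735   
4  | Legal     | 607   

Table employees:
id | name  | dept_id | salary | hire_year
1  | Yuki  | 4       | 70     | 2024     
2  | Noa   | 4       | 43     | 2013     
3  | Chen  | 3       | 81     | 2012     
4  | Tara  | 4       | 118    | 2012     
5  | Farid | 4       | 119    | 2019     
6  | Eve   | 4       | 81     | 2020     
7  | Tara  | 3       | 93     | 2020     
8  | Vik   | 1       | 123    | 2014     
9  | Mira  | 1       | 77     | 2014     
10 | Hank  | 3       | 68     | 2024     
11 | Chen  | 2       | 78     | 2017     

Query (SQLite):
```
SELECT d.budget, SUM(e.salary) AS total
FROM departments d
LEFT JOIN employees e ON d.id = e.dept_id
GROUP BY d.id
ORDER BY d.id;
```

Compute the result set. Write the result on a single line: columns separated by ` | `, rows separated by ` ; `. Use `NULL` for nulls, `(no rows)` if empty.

693 | 200 ; 662 | 78 ; 735 | 242 ; 607 | 431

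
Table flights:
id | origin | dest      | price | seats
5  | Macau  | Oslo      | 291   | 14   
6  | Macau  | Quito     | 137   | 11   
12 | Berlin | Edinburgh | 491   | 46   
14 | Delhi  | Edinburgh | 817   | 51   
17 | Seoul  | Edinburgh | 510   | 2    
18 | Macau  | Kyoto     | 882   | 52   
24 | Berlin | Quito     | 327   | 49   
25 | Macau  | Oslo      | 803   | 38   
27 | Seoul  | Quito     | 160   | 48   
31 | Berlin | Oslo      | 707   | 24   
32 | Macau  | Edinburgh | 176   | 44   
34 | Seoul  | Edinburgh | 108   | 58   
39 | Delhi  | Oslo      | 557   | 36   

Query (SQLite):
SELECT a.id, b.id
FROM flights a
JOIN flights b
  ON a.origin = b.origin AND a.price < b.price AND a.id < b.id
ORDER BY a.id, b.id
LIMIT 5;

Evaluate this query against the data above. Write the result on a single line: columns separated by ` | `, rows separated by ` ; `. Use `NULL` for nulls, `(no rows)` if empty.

Pairs (a,b) with same origin, a.price < b.price, a.id < b.id.
origin groups: Berlin:{12,24,31} Delhi:{14,39} Macau:{5,6,18,25,32} Seoul:{17,27,34}
Ordered by (a.id, b.id); first 5.

5 | 18 ; 5 | 25 ; 6 | 18 ; 6 | 25 ; 6 | 32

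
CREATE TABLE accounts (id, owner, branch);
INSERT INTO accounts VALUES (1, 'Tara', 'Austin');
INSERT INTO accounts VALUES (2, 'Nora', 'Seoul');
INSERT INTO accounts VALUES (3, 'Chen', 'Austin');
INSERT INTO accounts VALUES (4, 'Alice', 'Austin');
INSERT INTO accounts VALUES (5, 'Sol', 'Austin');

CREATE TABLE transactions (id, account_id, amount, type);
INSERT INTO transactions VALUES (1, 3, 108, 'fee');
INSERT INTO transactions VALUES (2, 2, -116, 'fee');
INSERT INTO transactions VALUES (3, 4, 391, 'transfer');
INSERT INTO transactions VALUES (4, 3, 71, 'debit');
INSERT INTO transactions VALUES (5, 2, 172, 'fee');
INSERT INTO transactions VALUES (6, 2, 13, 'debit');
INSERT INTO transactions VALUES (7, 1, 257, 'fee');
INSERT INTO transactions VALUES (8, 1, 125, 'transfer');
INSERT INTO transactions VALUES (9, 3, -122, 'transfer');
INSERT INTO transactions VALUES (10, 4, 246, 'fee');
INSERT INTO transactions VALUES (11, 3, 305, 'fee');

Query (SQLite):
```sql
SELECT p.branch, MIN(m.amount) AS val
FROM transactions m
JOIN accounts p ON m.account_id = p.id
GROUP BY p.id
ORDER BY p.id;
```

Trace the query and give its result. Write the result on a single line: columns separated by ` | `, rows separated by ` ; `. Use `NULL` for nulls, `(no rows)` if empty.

Austin | 125 ; Seoul | -116 ; Austin | -122 ; Austin | 246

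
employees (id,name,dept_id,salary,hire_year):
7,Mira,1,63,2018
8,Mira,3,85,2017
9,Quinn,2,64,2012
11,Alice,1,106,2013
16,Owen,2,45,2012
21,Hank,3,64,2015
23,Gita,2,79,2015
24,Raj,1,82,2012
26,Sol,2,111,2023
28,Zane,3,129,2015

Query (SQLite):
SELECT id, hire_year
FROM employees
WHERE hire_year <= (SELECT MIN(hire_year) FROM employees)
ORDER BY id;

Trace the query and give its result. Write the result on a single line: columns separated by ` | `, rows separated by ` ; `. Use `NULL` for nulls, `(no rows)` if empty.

9 | 2012 ; 16 | 2012 ; 24 | 2012

Scalar subquery: MIN(hire_year) over all employees rows = 2012.
Keep rows where hire_year <= that value.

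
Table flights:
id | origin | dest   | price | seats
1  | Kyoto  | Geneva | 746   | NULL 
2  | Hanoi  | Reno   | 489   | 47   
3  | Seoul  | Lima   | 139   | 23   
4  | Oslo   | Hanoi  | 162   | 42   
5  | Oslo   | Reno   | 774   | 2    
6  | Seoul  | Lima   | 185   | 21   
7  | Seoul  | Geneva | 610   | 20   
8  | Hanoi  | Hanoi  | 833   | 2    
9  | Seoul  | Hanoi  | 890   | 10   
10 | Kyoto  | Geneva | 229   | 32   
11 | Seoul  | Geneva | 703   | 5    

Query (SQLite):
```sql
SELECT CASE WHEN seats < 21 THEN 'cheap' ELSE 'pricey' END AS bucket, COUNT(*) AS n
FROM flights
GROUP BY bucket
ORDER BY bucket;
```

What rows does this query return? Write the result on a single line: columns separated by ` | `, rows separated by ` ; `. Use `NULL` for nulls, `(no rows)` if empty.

cheap | 5 ; pricey | 6

Bucket rows by seats < 21 → 'cheap' else 'pricey'; count each bucket.
NULL < 21 is unknown, so NULL seats falls into ELSE → 'pricey'.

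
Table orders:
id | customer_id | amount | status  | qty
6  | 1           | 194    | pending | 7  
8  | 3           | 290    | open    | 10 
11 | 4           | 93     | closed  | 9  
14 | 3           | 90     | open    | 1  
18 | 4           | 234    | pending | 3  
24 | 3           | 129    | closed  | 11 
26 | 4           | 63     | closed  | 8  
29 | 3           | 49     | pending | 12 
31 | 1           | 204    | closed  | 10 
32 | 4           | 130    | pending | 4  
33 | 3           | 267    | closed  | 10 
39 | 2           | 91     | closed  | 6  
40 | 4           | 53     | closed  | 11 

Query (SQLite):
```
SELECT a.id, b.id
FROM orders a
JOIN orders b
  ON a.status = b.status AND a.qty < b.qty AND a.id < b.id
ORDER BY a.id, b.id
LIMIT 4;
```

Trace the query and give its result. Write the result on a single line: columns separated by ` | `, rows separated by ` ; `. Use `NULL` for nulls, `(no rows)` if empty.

Pairs (a,b) with same status, a.qty < b.qty, a.id < b.id.
status groups: closed:{11,24,26,31,33,39,40} open:{8,14} pending:{6,18,29,32}
Ordered by (a.id, b.id); first 4.

6 | 29 ; 11 | 24 ; 11 | 31 ; 11 | 33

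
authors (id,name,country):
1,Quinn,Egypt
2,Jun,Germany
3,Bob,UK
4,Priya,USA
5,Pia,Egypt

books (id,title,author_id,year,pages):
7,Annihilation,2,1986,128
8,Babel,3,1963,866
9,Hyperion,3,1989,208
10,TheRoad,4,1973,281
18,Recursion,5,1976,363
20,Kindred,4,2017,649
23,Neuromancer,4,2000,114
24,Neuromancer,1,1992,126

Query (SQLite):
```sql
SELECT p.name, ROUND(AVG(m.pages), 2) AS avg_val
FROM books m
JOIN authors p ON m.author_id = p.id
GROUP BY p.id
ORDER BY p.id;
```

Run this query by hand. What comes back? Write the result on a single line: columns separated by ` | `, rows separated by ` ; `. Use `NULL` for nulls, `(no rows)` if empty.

Join each books row to its authors via author_id.
Group joined rows by authors.id; compute ROUND(AVG(m.pages), 2) per group.
  1: ids {24} → ROUND(AVG(m.pages), 2)=126
  2: ids {7} → ROUND(AVG(m.pages), 2)=128
  3: ids {8, 9} → ROUND(AVG(m.pages), 2)=537
  4: ids {10, 20, 23} → ROUND(AVG(m.pages), 2)=348
  5: ids {18} → ROUND(AVG(m.pages), 2)=363

Quinn | 126 ; Jun | 128 ; Bob | 537 ; Priya | 348 ; Pia | 363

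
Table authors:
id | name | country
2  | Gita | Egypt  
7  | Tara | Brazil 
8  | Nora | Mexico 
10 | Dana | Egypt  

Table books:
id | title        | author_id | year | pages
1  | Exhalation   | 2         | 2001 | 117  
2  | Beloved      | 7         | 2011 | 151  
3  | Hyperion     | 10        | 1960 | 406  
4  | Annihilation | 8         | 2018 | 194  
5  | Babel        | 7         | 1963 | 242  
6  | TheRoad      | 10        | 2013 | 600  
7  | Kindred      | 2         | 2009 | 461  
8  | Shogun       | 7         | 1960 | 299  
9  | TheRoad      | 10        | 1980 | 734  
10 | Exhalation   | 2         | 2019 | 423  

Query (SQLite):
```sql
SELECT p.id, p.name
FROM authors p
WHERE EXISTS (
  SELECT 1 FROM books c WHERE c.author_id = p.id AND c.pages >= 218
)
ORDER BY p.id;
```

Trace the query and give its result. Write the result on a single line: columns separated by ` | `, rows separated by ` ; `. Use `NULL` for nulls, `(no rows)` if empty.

For each authors row, check whether any books with matching author_id has pages >= 218.
Keep rows where that is true.

2 | Gita ; 7 | Tara ; 10 | Dana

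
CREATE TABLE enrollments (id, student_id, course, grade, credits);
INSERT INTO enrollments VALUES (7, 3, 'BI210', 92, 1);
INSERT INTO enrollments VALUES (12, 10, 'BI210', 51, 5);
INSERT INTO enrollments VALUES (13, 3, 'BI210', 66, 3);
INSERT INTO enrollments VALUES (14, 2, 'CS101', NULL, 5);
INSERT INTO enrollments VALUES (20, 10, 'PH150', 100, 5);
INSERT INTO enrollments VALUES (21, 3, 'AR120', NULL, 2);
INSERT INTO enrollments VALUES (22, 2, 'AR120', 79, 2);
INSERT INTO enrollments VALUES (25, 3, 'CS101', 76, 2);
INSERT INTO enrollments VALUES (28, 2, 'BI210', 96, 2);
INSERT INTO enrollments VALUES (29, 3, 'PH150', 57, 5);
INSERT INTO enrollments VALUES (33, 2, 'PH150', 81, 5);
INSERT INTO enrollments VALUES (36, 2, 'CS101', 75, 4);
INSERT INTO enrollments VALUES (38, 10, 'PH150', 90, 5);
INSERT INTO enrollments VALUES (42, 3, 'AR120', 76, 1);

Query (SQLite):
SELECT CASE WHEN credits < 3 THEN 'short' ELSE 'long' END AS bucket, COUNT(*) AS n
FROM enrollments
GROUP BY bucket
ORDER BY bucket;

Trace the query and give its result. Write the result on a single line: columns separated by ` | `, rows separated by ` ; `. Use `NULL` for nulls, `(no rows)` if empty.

long | 8 ; short | 6

Bucket rows by credits < 3 → 'short' else 'long'; count each bucket.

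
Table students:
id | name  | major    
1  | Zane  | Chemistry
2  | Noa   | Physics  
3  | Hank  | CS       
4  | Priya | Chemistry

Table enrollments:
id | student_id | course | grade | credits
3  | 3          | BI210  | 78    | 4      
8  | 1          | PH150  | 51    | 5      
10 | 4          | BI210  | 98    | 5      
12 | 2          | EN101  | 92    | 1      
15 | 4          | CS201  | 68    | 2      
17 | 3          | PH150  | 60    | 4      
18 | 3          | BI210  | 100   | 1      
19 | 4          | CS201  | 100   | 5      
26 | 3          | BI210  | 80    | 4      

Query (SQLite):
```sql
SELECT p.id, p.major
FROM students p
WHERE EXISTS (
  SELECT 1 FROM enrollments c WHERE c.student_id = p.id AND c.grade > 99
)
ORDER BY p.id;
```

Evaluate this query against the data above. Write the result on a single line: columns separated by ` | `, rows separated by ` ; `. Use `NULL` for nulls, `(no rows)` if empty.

3 | CS ; 4 | Chemistry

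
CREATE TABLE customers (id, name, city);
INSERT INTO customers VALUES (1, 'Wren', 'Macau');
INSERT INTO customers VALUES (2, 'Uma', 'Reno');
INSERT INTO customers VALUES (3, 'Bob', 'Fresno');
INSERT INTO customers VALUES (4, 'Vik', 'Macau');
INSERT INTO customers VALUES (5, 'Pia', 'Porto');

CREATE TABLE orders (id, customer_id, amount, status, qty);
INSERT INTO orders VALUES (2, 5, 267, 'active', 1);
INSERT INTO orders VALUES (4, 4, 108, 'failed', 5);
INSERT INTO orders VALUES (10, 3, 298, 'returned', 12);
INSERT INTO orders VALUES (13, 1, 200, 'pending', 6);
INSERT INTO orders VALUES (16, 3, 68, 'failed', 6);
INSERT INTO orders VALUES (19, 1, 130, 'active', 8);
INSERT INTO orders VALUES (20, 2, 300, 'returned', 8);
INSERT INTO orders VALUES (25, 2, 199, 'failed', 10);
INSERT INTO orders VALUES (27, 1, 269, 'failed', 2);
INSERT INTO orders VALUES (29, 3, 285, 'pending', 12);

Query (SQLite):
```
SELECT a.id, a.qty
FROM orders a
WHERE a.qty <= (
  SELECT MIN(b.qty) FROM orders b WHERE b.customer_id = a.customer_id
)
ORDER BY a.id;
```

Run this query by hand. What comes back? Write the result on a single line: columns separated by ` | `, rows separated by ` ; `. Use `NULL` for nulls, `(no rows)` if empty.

For each orders row a, compute MIN(qty) over rows sharing a.customer_id.
Keep row a if a.qty <= that per-group MIN.
  customer_id=1: MIN(qty) = 2
  customer_id=2: MIN(qty) = 8
  customer_id=3: MIN(qty) = 6
  customer_id=4: MIN(qty) = 5
  customer_id=5: MIN(qty) = 1

2 | 1 ; 4 | 5 ; 16 | 6 ; 20 | 8 ; 27 | 2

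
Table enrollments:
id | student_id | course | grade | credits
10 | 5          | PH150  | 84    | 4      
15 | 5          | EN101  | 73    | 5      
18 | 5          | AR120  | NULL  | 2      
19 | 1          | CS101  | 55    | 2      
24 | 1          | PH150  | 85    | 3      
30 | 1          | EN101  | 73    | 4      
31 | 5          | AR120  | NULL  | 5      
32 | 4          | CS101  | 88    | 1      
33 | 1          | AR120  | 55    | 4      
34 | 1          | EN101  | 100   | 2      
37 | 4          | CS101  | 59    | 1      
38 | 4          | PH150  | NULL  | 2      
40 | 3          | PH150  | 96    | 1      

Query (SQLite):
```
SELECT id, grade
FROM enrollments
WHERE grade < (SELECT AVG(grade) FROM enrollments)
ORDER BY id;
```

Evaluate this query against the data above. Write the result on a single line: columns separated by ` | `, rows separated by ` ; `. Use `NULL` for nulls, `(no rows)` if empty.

15 | 73 ; 19 | 55 ; 30 | 73 ; 33 | 55 ; 37 | 59

Scalar subquery: AVG(grade) over all enrollments rows = 76.8.
Keep rows where grade < that value.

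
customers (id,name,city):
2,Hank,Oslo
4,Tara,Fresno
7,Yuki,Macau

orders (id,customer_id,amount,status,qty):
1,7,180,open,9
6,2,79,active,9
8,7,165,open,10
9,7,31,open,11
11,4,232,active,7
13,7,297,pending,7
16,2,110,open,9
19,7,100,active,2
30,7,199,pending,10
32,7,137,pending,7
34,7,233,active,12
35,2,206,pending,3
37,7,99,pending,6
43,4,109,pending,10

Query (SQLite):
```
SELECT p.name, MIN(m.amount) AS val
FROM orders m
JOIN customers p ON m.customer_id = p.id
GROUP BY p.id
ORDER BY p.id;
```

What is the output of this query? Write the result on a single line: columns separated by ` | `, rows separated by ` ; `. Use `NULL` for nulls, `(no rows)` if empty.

Hank | 79 ; Tara | 109 ; Yuki | 31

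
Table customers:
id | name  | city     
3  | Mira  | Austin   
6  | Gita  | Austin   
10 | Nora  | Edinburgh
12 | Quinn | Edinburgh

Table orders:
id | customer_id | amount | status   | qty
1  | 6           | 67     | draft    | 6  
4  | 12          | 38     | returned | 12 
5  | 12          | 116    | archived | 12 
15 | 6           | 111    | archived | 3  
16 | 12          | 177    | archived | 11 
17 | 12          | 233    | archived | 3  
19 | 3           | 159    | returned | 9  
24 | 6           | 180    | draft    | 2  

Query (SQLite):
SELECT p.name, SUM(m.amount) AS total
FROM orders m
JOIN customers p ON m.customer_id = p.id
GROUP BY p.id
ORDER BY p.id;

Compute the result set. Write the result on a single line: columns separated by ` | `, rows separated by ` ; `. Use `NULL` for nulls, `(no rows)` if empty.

Mira | 159 ; Gita | 358 ; Quinn | 564

Join each orders row to its customers via customer_id.
Group joined rows by customers.id; compute SUM(m.amount) per group.
  3: ids {19} → SUM(m.amount)=159
  6: ids {1, 15, 24} → SUM(m.amount)=358
  12: ids {4, 5, 16, 17} → SUM(m.amount)=564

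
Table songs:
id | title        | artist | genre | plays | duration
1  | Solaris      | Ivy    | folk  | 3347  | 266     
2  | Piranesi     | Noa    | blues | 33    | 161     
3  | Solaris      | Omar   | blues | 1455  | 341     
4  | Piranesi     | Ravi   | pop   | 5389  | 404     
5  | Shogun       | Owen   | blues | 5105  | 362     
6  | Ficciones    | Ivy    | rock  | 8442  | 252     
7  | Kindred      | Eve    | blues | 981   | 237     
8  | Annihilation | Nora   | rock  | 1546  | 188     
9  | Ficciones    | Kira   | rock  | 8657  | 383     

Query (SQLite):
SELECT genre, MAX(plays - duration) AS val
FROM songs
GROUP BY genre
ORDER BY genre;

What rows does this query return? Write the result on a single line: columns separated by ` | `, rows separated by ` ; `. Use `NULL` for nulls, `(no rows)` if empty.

For each row compute plays - duration.
Group by genre; take MAX of the expression per group.
  blues: ids {2, 3, 5, 7} → MAX(plays - duration)=4743
  folk: ids {1} → MAX(plays - duration)=3081
  pop: ids {4} → MAX(plays - duration)=4985
  rock: ids {6, 8, 9} → MAX(plays - duration)=8274

blues | 4743 ; folk | 3081 ; pop | 4985 ; rock | 8274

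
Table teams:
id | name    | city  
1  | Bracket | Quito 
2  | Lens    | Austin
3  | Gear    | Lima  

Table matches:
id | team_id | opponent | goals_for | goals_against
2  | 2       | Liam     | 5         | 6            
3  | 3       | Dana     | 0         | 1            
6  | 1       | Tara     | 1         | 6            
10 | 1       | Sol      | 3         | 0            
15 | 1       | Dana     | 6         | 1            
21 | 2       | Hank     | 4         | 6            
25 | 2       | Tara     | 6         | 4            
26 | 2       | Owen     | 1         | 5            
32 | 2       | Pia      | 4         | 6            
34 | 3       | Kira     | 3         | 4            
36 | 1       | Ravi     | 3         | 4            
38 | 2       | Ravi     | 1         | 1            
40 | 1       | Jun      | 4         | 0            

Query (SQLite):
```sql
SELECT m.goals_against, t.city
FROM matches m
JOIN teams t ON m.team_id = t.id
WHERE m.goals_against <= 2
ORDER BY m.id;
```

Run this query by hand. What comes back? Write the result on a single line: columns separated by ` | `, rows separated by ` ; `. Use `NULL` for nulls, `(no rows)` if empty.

1 | Lima ; 0 | Quito ; 1 | Quito ; 1 | Austin ; 0 | Quito

Each matches row matches the teams row where team_id = teams.id.
Then keep rows with m.goals_against <= 2.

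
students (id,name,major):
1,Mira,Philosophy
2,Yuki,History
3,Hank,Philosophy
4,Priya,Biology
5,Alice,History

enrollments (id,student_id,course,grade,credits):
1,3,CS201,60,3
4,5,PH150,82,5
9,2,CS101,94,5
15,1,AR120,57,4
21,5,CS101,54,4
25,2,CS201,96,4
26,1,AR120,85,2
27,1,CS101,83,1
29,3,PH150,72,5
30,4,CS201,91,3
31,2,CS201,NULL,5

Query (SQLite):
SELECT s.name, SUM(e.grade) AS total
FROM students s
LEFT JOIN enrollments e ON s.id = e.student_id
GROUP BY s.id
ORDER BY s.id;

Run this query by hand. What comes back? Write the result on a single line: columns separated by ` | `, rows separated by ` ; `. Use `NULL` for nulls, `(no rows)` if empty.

Mira | 225 ; Yuki | 190 ; Hank | 132 ; Priya | 91 ; Alice | 136

LEFT JOIN keeps every students row; unmatched ones get NULL for enrollments columns.
Group by students.id and compute SUM(e.grade). SUM over an all-NULL group is NULL.
  1: ids {15, 26, 27} → SUM(e.grade)=225
  2: ids {9, 25, 31} → SUM(e.grade)=190
  3: ids {1, 29} → SUM(e.grade)=132
  4: ids {30} → SUM(e.grade)=91
  5: ids {4, 21} → SUM(e.grade)=136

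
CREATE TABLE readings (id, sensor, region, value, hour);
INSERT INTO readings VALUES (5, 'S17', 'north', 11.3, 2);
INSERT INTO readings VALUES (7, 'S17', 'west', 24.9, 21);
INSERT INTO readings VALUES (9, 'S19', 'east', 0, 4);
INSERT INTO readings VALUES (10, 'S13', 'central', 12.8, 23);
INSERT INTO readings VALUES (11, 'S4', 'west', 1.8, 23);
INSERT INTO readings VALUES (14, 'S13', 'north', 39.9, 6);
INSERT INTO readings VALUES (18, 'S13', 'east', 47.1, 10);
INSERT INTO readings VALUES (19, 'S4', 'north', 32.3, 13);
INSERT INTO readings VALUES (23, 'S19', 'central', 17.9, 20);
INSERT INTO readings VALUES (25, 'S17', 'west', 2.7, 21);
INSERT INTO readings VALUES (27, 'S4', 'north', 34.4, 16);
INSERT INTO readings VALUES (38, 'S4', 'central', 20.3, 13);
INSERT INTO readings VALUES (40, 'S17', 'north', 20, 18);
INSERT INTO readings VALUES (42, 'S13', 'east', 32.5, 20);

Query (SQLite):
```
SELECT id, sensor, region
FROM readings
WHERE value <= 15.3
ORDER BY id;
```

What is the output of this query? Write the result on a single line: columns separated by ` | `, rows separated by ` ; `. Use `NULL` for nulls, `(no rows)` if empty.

5 | S17 | north ; 9 | S19 | east ; 10 | S13 | central ; 11 | S4 | west ; 25 | S17 | west

value <= 15.3: ids {5, 9, 10, 11, 25}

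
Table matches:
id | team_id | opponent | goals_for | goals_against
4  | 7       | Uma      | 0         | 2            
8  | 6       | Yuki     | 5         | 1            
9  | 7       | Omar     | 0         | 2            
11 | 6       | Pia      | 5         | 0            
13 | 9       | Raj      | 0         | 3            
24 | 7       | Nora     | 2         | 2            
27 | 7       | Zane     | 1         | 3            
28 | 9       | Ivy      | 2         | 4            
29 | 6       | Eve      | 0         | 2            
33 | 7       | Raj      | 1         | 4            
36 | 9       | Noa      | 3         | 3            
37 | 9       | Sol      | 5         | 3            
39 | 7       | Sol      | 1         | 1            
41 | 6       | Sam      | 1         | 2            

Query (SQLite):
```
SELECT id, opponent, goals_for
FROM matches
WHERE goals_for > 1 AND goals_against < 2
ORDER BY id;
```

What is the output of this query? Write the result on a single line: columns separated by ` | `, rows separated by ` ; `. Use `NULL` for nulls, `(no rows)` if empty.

goals_for > 1: ids {8, 11, 24, 28, 36, 37}
goals_against < 2: ids {8, 11, 39}
Combine with AND.

8 | Yuki | 5 ; 11 | Pia | 5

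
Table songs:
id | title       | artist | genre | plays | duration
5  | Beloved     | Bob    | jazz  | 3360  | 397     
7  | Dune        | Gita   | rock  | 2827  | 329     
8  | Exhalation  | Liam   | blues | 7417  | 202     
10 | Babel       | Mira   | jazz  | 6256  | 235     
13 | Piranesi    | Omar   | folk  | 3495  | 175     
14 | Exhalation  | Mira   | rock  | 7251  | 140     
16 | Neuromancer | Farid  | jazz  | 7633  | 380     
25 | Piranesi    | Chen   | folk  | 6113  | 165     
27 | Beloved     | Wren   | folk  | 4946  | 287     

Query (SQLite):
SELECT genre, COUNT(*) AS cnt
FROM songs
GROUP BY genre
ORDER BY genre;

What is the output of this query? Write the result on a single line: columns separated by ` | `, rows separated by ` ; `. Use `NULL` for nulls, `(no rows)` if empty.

blues | 1 ; folk | 3 ; jazz | 3 ; rock | 2

Partition songs by genre; compute COUNT(*) within each group.
  blues: ids {8} → COUNT(*)=1
  folk: ids {13, 25, 27} → COUNT(*)=3
  jazz: ids {5, 10, 16} → COUNT(*)=3
  rock: ids {7, 14} → COUNT(*)=2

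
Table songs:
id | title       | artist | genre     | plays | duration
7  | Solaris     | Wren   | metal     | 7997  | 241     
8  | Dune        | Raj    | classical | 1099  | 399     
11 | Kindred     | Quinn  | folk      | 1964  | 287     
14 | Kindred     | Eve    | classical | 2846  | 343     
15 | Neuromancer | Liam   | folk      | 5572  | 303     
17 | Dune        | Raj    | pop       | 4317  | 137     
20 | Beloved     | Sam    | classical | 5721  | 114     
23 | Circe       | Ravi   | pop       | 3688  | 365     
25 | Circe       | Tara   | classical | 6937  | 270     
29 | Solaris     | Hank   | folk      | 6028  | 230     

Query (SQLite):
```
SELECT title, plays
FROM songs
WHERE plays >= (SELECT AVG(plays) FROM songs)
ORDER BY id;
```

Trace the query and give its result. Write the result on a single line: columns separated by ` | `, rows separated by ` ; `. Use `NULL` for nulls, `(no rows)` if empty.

Scalar subquery: AVG(plays) over all songs rows = 4616.9.
Keep rows where plays >= that value.

Solaris | 7997 ; Neuromancer | 5572 ; Beloved | 5721 ; Circe | 6937 ; Solaris | 6028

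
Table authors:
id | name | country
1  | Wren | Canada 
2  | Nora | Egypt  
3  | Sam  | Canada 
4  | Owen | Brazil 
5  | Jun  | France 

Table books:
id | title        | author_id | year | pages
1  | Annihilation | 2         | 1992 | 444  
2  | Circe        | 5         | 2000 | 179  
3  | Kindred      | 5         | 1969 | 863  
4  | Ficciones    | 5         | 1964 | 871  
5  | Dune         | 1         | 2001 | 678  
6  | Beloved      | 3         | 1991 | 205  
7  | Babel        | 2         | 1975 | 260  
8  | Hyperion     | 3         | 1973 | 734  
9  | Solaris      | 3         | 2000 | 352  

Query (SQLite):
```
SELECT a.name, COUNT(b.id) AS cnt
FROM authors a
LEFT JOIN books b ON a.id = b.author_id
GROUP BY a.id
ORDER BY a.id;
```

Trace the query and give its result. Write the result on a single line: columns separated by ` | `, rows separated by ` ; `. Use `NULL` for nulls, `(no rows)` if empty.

LEFT JOIN keeps every authors row; unmatched ones get NULL for books columns.
Group by authors.id and compute COUNT(b.id). COUNT(col) of an all-NULL group is 0.
  1: ids {5} → COUNT(b.id)=1
  2: ids {1, 7} → COUNT(b.id)=2
  3: ids {6, 8, 9} → COUNT(b.id)=3
  4: ids {—} → COUNT(b.id)=0
  5: ids {2, 3, 4} → COUNT(b.id)=3

Wren | 1 ; Nora | 2 ; Sam | 3 ; Owen | 0 ; Jun | 3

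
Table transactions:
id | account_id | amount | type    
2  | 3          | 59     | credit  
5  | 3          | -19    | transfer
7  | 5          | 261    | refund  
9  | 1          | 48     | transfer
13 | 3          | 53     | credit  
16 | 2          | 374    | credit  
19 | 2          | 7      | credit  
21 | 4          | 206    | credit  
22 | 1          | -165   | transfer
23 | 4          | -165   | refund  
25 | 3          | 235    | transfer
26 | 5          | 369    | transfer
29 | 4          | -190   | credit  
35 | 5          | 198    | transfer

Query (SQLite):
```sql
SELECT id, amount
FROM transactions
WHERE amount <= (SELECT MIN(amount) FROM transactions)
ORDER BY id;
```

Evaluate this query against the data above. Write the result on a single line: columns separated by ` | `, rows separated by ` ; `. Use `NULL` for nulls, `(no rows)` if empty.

Scalar subquery: MIN(amount) over all transactions rows = -190.
Keep rows where amount <= that value.

29 | -190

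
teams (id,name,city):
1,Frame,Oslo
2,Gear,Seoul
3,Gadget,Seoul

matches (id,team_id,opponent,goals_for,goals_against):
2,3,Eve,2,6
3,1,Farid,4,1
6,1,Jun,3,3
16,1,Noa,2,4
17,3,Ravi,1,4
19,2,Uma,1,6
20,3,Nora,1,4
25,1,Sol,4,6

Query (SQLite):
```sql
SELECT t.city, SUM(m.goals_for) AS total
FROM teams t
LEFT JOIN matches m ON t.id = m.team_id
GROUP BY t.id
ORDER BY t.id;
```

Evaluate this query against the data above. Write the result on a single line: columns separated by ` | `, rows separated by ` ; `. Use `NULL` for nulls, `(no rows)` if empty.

Oslo | 13 ; Seoul | 1 ; Seoul | 4

LEFT JOIN keeps every teams row; unmatched ones get NULL for matches columns.
Group by teams.id and compute SUM(m.goals_for). SUM over an all-NULL group is NULL.
  1: ids {3, 6, 16, 25} → SUM(m.goals_for)=13
  2: ids {19} → SUM(m.goals_for)=1
  3: ids {2, 17, 20} → SUM(m.goals_for)=4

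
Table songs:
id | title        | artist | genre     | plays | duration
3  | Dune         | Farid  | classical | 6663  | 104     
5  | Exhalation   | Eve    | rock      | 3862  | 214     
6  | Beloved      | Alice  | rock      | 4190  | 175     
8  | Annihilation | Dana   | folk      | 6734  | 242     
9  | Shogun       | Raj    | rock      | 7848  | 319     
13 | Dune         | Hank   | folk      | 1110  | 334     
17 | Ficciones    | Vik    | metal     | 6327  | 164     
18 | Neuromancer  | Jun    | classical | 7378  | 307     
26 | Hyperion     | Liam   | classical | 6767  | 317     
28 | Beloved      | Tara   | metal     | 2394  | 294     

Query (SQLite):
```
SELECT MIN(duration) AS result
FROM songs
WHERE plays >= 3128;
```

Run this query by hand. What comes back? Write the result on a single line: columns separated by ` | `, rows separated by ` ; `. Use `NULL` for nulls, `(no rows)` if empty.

Rows where plays >= 3128 → duration values: [104, 214, 175, 242, 319, 164, 307, 317].
MIN of non-NULL values = 104.

104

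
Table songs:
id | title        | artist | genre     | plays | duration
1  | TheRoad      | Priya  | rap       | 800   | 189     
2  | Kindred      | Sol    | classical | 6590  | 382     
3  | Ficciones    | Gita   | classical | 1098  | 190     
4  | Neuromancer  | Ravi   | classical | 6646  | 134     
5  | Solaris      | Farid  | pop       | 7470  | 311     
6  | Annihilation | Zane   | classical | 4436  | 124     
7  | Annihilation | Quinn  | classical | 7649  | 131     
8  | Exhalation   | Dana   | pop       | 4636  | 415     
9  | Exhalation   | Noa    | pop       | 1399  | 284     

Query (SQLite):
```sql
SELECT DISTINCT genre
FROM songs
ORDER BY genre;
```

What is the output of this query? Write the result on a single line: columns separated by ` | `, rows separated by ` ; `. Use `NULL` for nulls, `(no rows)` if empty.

classical ; pop ; rap

Collect distinct genre values from songs.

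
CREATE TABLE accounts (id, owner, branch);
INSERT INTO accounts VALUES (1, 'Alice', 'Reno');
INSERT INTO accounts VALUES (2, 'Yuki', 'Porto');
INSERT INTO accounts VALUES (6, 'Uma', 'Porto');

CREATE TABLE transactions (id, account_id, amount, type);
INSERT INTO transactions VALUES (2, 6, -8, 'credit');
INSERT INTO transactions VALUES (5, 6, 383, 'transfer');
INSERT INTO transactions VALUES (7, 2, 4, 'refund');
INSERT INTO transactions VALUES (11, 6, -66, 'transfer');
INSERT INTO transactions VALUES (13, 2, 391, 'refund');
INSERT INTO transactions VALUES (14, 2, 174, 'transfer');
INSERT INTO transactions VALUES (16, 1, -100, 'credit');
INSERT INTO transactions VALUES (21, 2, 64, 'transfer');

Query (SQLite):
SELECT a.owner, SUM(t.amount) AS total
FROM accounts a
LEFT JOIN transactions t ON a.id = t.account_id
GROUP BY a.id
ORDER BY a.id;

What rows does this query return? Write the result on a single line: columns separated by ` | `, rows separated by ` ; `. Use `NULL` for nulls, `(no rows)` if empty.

Alice | -100 ; Yuki | 633 ; Uma | 309

LEFT JOIN keeps every accounts row; unmatched ones get NULL for transactions columns.
Group by accounts.id and compute SUM(t.amount). SUM over an all-NULL group is NULL.
  1: ids {16} → SUM(t.amount)=-100
  2: ids {7, 13, 14, 21} → SUM(t.amount)=633
  6: ids {2, 5, 11} → SUM(t.amount)=309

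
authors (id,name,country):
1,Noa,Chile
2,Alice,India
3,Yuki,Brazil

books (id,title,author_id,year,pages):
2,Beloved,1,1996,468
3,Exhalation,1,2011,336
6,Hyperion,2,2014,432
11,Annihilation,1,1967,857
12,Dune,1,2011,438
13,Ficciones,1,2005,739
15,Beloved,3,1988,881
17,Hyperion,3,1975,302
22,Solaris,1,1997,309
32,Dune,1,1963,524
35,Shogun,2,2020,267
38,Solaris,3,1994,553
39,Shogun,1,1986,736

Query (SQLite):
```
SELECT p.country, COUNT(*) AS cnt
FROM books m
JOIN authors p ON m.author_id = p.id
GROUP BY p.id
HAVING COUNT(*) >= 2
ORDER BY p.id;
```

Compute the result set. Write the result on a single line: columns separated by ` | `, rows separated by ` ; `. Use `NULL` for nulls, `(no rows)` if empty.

Join each books row to its authors via author_id.
Group joined rows by authors.id; compute COUNT(*) per group.
HAVING: keep groups with count ≥ 2.
  1: ids {2, 3, 11, 12, 13, 22, 32, 39} → COUNT(*)=8
  2: ids {6, 35} → COUNT(*)=2
  3: ids {15, 17, 38} → COUNT(*)=3

Chile | 8 ; India | 2 ; Brazil | 3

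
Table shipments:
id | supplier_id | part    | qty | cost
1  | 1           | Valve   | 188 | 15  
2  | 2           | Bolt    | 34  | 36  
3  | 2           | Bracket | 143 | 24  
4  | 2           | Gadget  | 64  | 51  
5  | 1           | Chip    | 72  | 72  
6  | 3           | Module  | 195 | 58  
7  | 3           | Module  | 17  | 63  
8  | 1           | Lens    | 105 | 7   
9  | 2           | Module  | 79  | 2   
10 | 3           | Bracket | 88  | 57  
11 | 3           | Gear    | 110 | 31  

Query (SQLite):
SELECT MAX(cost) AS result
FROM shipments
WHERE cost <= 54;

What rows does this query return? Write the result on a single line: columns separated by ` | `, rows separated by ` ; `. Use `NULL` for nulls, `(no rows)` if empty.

Rows where cost <= 54 → cost values: [15, 36, 24, 51, 7, 2, 31].
MAX of non-NULL values = 51.

51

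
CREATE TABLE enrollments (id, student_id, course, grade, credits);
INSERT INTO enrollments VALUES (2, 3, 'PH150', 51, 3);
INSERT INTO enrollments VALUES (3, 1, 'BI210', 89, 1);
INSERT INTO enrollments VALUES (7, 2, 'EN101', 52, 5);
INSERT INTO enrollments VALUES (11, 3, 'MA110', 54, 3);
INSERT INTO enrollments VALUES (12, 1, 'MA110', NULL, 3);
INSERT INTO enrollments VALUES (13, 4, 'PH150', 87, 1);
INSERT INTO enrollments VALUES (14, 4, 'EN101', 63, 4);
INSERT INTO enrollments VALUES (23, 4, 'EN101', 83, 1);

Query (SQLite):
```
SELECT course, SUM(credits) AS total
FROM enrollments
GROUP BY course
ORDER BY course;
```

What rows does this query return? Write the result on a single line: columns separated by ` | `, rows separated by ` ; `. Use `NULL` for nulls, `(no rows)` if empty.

BI210 | 1 ; EN101 | 10 ; MA110 | 6 ; PH150 | 4

Partition enrollments by course; compute SUM(credits) within each group.
  BI210: ids {3} → SUM(credits)=1
  EN101: ids {7, 14, 23} → SUM(credits)=10
  MA110: ids {11, 12} → SUM(credits)=6
  PH150: ids {2, 13} → SUM(credits)=4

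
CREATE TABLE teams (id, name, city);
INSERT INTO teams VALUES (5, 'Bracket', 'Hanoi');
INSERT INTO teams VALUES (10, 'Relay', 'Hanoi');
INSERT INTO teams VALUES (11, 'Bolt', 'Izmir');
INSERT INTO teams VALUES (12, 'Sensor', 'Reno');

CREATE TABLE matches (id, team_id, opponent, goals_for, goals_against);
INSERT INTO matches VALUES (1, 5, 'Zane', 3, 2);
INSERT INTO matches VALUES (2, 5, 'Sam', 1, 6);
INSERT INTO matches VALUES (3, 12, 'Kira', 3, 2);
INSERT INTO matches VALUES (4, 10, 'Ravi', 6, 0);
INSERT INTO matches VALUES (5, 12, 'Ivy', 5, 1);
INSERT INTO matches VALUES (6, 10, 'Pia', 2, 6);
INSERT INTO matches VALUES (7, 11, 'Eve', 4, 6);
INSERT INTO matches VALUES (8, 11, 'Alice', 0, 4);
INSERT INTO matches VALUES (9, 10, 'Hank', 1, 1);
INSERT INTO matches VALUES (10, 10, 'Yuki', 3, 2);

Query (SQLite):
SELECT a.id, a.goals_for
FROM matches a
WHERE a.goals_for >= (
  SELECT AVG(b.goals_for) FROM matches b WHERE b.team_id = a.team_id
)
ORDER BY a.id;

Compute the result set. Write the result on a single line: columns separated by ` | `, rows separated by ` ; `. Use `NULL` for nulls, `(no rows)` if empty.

1 | 3 ; 4 | 6 ; 5 | 5 ; 7 | 4 ; 10 | 3

For each matches row a, compute AVG(goals_for) over rows sharing a.team_id.
Keep row a if a.goals_for >= that per-group AVG.
  team_id=5: AVG(goals_for) = 2.0
  team_id=10: AVG(goals_for) = 3.0
  team_id=11: AVG(goals_for) = 2.0
  team_id=12: AVG(goals_for) = 4.0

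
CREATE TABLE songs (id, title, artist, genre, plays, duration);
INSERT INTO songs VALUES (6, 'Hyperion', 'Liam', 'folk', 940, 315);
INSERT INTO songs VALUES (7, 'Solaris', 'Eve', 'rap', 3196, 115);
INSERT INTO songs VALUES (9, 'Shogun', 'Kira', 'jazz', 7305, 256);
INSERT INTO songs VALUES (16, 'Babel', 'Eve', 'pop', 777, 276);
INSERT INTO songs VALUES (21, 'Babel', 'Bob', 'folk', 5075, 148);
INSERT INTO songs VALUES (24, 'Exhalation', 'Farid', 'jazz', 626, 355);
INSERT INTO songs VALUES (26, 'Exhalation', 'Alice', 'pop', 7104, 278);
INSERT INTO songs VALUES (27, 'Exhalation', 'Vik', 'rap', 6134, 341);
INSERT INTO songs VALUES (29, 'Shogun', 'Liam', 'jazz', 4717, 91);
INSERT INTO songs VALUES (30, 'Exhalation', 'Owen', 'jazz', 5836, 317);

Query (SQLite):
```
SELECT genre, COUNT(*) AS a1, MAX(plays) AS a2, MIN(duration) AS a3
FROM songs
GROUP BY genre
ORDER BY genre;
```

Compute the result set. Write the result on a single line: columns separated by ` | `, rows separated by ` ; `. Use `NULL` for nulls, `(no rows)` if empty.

folk | 2 | 5075 | 148 ; jazz | 4 | 7305 | 91 ; pop | 2 | 7104 | 276 ; rap | 2 | 6134 | 115

Group songs by genre.
Per group compute: COUNT(*), MAX(plays), MIN(duration).
  folk: ids {6, 21} → COUNT(*)=2, MAX(plays)=5075, MIN(duration)=148
  jazz: ids {9, 24, 29, 30} → COUNT(*)=4, MAX(plays)=7305, MIN(duration)=91
  pop: ids {16, 26} → COUNT(*)=2, MAX(plays)=7104, MIN(duration)=276
  rap: ids {7, 27} → COUNT(*)=2, MAX(plays)=6134, MIN(duration)=115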